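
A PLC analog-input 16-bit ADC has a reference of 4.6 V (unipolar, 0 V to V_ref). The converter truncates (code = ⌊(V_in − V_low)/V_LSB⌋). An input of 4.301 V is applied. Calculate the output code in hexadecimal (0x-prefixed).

code 0xEF5C (decimal 61276)

With 65536 levels over 4.6 V, one step is 70.19 µV.
Input sits at 61276.160 steps above V_low.
⌊·⌋(61276.160) = 61276.
In hexadecimal (0x-prefixed): 0xEF5C.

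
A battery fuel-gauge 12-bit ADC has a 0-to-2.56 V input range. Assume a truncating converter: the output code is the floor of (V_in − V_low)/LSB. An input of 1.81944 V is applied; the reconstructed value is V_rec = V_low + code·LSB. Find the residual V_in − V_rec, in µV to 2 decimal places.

Step size: 2.56 V ÷ 2^12 = 0.625 mV.
(1.81944 − 0)/0.000625 = 2911.1040; ⌊·⌋ gives code 2911.
V_rec = 0 + 2911·0.000625 = 1.819375 V.
Error = 1.81944 − 1.819375 = 6.5e-05 V = 65.00 µV.

65.00 µV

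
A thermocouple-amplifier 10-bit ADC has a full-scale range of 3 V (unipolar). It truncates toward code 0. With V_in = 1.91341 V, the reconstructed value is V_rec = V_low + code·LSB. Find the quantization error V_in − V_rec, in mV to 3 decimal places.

LSB = 3/2^10 = 2.930 mV.
(1.91341 − 0)/0.00292969 = 653.1106; ⌊·⌋ gives code 653.
V_rec = 0 + 653·0.00292969 = 1.9130859 V.
Difference: 0.000324063 V → 0.324 mV.

0.324 mV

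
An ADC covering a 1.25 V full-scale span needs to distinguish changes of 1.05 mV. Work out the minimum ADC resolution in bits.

11 bits

Number of steps required ≥ 1.25 V / 1.05 mV = 1190.48.
Need 2^N ≥ 1190.48; 2^10 = 1024, 2^11 = 2048.
Minimum N = 11.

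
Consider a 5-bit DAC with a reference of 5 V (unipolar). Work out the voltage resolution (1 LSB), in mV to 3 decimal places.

156.250 mV

Full-scale span = 5 V.
LSB = 5 / 2^5 = 5 / 32 = 0.15625 V = 156.250 mV.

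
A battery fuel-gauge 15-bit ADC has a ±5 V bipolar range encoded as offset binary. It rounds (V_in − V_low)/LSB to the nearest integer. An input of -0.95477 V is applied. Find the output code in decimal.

Full-scale span = 10 V; LSB = 10/2^15 = 305.18 µV.
Input sits at 13255.410 steps above V_low.
Round → code 13255.

code 13255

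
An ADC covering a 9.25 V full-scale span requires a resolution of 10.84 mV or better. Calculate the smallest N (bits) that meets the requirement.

Number of steps required ≥ 9.25 V / 10.84 mV = 853.32.
Need 2^N ≥ 853.32; 2^9 = 512, 2^10 = 1024.
Minimum N = 10.

10 bits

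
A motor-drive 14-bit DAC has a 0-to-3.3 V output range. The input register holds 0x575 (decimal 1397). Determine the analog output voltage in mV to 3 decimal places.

LSB = 3.3 V / 2^14 = 201.42 µV.
Code 0x575 = 1397 decimal.
V_out = 0 + 1397 × 0.000201416 V = 0.281378 V.
= 281.378 mV.

281.378 mV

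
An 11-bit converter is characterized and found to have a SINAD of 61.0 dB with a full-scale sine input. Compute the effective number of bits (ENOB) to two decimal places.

9.84 bits

ENOB = (SINAD − 1.76) / 6.02 = (61.0 − 1.76)/6.02 = 9.841.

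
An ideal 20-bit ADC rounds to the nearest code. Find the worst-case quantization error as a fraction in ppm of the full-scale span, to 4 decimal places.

0.4768 ppm

Rounding → worst-case error = ½ LSB = V_FS/2^21, so 1e+06/2097152 = 0.476837 ppm of full scale.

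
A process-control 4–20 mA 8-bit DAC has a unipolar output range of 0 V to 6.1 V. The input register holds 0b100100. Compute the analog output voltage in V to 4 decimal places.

0.8578 V

LSB = 6.1 V / 2^8 = 23.828 mV.
Code 0b100100 = 36 decimal.
V_out = 0 + 36 × 0.0238281 V = 0.857812 V.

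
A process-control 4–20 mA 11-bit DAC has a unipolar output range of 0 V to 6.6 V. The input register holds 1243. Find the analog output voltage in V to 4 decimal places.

LSB = 6.6 V / 2^11 = 3.223 mV.
V_out = 0 + 1243 × 0.00322266 V = 4.00576 V.

4.0058 V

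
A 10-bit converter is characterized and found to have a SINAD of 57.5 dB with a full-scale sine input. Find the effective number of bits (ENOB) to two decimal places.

9.26 bits

ENOB = (SINAD − 1.76) / 6.02 = (57.5 − 1.76)/6.02 = 9.259.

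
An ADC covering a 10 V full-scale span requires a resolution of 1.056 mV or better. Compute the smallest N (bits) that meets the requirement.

Number of steps required ≥ 10 V / 1.056 mV = 9469.70.
Need 2^N ≥ 9469.70; 2^13 = 8192, 2^14 = 16384.
Minimum N = 14.

14 bits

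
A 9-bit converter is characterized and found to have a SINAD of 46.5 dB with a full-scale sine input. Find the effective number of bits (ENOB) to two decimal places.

7.43 bits

ENOB = (SINAD − 1.76) / 6.02 = (46.5 − 1.76)/6.02 = 7.432.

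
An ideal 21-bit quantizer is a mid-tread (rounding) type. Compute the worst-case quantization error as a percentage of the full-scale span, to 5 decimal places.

0.00002 %

Rounding → worst-case error = ½ LSB = V_FS/2^22, so 100/4194304 = 2.38419e-05 % of full scale.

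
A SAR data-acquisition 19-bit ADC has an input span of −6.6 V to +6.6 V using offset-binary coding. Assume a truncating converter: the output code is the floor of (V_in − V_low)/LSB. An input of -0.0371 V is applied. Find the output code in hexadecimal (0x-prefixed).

LSB = 13.2 V / 524288 = 25.18 µV.
(V_in − V_low)/LSB = (-0.0371 − (−6.6)) / 2.5177e-05 = 260670.433.
⌊·⌋(260670.433) = 260670.
In hexadecimal (0x-prefixed): 0x3FA3E.

code 0x3FA3E (decimal 260670)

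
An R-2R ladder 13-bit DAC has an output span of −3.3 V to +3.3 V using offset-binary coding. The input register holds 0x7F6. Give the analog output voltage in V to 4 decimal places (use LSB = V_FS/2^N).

LSB = 6.6 V / 2^13 = 0.806 mV.
Code 0x7F6 = 2038 decimal.
V_out = (−3.3) + 2038 × 0.000805664 V = -1.65806 V.

-1.6581 V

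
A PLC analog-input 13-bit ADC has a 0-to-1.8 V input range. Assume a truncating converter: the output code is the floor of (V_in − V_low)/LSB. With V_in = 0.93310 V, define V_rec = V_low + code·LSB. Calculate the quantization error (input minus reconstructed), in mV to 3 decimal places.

0.141 mV

Step size: 1.8 V ÷ 2^13 = 219.73 µV.
(V_in − V_low)/LSB = (0.93310 − 0)/0.000219727 = 4246.6418 → code 4246 (floor).
Code 4246 maps back to 0 + 4246×0.000219727 V = 0.93295898 V.
V_in − V_rec = 0.000141016 V = 0.141 mV.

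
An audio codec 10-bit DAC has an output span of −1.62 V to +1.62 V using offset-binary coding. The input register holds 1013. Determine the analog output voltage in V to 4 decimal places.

LSB = 3.24 V / 2^10 = 3.164 mV.
V_out = (−1.62) + 1013 × 0.00316406 V = 1.5852 V.

1.5852 V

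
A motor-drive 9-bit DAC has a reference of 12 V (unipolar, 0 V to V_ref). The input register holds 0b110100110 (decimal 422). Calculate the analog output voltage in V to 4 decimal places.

9.8906 V

LSB = 12 V / 2^9 = 23.438 mV.
Code 0b110100110 = 422 decimal.
V_out = 0 + 422 × 0.0234375 V = 9.89062 V.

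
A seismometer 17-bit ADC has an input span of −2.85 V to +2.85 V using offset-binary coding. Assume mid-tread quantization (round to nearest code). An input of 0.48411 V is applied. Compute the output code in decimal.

LSB = 5.7 V / 131072 = 43.49 µV.
(0.48411 − (−2.85)) / 4.34875e-05 = 76668.152 LSBs.
So the output code is 76668.

code 76668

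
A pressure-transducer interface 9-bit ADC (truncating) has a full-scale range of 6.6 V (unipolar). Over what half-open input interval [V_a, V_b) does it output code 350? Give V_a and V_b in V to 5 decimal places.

LSB = 6.6/2^9 = 12.891 mV.
V_a = V_low + 350·LSB = 4.51172 V; V_b = V_low + 351·LSB = 4.52461 V.

[4.51172 V, 4.52461 V)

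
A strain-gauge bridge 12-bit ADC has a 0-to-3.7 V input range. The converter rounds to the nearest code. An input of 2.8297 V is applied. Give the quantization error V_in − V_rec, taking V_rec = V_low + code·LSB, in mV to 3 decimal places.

LSB = 3.7/2^12 = 0.903 mV.
(2.8297 − 0)/0.00090332 = 3132.5544; round gives code 3133.
V_rec = 0 + 3133·0.00090332 = 2.8301025 V.
Difference: -0.000402539 V → -0.403 mV.

-0.403 mV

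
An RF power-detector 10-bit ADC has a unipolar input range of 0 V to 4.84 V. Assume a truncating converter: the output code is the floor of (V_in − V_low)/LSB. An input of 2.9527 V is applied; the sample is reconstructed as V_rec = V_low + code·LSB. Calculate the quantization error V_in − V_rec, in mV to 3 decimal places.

3.325 mV

LSB = 4.84/2^10 = 4.727 mV.
(V_in − V_low)/LSB = (2.9527 − 0)/0.00472656 = 624.7035 → code 624 (floor).
V_rec = 0 + 624·0.00472656 = 2.949375 V.
V_in − V_rec = 0.003325 V = 3.325 mV.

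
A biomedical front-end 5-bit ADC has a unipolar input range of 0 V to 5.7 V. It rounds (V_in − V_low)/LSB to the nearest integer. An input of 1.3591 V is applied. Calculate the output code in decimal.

LSB = 5.7 V / 32 = 178.125 mV.
Input sits at 7.630 steps above V_low.
Round → code 8.

code 8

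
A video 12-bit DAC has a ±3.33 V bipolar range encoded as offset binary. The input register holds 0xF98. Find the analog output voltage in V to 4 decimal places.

LSB = 6.66 V / 2^12 = 1.626 mV.
Code 0xF98 = 3992 decimal.
V_out = (−3.33) + 3992 × 0.00162598 V = 3.1609 V.

3.1609 V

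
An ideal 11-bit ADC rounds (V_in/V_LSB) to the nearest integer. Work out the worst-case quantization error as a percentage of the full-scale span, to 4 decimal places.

Rounding → worst-case error = ½ LSB = V_FS/2^12, so 100/4096 = 0.0244141 % of full scale.

0.0244 %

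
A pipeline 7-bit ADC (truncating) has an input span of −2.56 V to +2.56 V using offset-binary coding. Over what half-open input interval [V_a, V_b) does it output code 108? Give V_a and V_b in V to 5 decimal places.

[1.76000 V, 1.80000 V)

LSB = 5.12/2^7 = 40.000 mV.
V_a = V_low + 108·LSB = 1.76 V; V_b = V_low + 109·LSB = 1.8 V.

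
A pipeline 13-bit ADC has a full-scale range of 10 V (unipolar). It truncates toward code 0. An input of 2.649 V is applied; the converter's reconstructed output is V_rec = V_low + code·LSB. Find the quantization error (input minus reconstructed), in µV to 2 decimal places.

One LSB is 10 V / 8192 = 1.221 mV.
(2.649 − 0)/0.0012207 = 2170.0608; ⌊·⌋ gives code 2170.
Reconstructed: 2.6489258 V.
Error = 2.649 − 2.6489258 = 7.42187e-05 V = 74.22 µV.

74.22 µV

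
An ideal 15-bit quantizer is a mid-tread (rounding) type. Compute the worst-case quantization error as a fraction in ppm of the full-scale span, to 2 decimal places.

Rounding → worst-case error = ½ LSB = V_FS/2^16, so 1e+06/65536 = 15.2588 ppm of full scale.

15.26 ppm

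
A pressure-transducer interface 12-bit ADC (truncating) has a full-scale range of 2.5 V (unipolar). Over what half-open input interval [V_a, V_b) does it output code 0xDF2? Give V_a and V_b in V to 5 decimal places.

LSB = 2.5/2^12 = 0.610 mV.
Code 0xDF2 = 3570 decimal.
V_a = V_low + 3570·LSB = 2.17896 V; V_b = V_low + 3571·LSB = 2.17957 V.

[2.17896 V, 2.17957 V)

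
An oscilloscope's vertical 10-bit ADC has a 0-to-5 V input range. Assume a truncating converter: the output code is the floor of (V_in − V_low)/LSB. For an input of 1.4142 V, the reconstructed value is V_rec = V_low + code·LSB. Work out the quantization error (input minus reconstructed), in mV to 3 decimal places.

3.067 mV

LSB = 5/2^10 = 4.883 mV.
Scaled input = 289.6282 LSBs, so code = 289.
Reconstructed: 1.4111328 V.
V_in − V_rec = 0.00306719 V = 3.067 mV.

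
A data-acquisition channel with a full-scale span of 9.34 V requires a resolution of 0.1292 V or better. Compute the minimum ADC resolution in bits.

7 bits

Number of steps required ≥ 9.34 V / 0.1292 V = 72.29.
Need 2^N ≥ 72.29; 2^6 = 64, 2^7 = 128.
Minimum N = 7.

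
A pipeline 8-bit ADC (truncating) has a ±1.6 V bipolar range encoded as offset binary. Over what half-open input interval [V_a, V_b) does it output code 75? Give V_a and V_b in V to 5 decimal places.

[-0.66250 V, -0.65000 V)

LSB = 3.2/2^8 = 12.500 mV.
V_a = V_low + 75·LSB = -0.6625 V; V_b = V_low + 76·LSB = -0.65 V.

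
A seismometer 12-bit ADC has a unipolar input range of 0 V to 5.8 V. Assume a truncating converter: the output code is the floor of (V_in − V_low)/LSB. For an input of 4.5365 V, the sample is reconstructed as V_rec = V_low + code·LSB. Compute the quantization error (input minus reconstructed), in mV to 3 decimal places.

One LSB is 5.8 V / 4096 = 1.416 mV.
Scaled input = 3203.7076 LSBs, so code = 3203.
V_rec = 0 + 3203·0.00141602 = 4.535498 V.
Difference: 0.00100195 V → 1.002 mV.

1.002 mV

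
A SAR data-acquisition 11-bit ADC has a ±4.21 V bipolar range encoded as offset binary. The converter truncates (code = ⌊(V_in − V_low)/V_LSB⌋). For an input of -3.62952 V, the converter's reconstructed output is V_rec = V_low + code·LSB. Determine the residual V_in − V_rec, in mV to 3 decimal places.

One LSB is 8.42 V / 2048 = 4.111 mV.
(V_in − V_low)/LSB = (-3.62952 − (−4.21))/0.00411133 = 141.1904 → code 141 (floor).
Code 141 maps back to (−4.21) + 141×0.00411133 V = -3.6303027 V.
Error = -3.62952 − (−3.6303027) = 0.000782734 V = 0.783 mV.

0.783 mV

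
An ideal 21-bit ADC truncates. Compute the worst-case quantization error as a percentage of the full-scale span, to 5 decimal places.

0.00005 %

Truncating → worst-case error = 1 LSB = V_FS/2^21, so 100/2097152 = 4.76837e-05 % of full scale.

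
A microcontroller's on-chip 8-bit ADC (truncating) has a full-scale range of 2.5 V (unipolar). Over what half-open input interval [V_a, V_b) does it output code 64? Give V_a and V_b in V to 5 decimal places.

LSB = 2.5/2^8 = 9.766 mV.
V_a = V_low + 64·LSB = 0.625 V; V_b = V_low + 65·LSB = 0.634766 V.

[0.62500 V, 0.63477 V)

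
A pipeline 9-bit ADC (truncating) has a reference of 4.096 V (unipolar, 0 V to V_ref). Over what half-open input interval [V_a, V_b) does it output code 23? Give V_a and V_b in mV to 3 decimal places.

[184.000 mV, 192.000 mV)

LSB = 4.096/2^9 = 8.000 mV.
V_a = V_low + 23·LSB = 0.184 V; V_b = V_low + 24·LSB = 0.192 V.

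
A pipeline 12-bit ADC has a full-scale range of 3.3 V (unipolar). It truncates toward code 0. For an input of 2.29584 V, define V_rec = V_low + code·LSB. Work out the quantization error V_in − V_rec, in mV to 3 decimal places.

Step size: 3.3 V ÷ 2^12 = 0.806 mV.
(2.29584 − 0)/0.000805664 = 2849.6244; ⌊·⌋ gives code 2849.
V_rec = 0 + 2849·0.000805664 = 2.2953369 V.
Error = 2.29584 − 2.2953369 = 0.000503086 V = 0.503 mV.

0.503 mV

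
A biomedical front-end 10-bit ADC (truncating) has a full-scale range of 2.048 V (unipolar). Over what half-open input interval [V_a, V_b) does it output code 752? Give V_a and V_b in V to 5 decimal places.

LSB = 2.048/2^10 = 2.000 mV.
V_a = V_low + 752·LSB = 1.504 V; V_b = V_low + 753·LSB = 1.506 V.

[1.50400 V, 1.50600 V)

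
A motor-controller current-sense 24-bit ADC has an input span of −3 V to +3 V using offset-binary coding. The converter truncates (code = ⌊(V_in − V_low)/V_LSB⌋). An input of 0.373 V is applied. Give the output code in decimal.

With 16777216 levels over 6 V, one step is 0.36 µV.
(0.373 − (−3)) / 3.57628e-07 = 9431591.595 LSBs.
Floor → code 9431591.

code 9431591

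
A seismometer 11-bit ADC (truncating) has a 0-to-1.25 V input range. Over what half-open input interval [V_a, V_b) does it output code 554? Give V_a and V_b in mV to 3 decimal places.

[338.135 mV, 338.745 mV)

LSB = 1.25/2^11 = 0.610 mV.
V_a = V_low + 554·LSB = 0.338135 V; V_b = V_low + 555·LSB = 0.338745 V.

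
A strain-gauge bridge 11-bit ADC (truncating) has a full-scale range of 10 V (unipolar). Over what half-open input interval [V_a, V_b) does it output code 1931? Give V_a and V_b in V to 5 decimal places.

LSB = 10/2^11 = 4.883 mV.
V_a = V_low + 1931·LSB = 9.42871 V; V_b = V_low + 1932·LSB = 9.43359 V.

[9.42871 V, 9.43359 V)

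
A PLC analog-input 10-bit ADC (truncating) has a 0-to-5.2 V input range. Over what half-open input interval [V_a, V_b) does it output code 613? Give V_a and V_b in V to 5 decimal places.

LSB = 5.2/2^10 = 5.078 mV.
V_a = V_low + 613·LSB = 3.11289 V; V_b = V_low + 614·LSB = 3.11797 V.

[3.11289 V, 3.11797 V)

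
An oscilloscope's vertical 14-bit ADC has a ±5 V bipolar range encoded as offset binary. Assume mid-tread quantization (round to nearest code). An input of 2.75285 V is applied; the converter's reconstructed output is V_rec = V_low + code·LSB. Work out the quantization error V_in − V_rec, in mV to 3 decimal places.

0.164 mV

One LSB is 10 V / 16384 = 0.610 mV.
(V_in − V_low)/LSB = (2.75285 − (−5))/0.000610352 = 12702.2694 → code 12702 (round).
Code 12702 maps back to (−5) + 12702×0.000610352 V = 2.7526855 V.
V_in − V_rec = 0.000164453 V = 0.164 mV.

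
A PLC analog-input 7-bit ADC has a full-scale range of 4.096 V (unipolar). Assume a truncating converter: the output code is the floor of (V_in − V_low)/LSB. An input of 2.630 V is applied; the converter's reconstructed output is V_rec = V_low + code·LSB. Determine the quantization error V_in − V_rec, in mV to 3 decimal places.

6.000 mV

LSB = 4.096/2^7 = 32.000 mV.
(2.630 − 0)/0.032 = 82.1875; ⌊·⌋ gives code 82.
V_rec = 0 + 82·0.032 = 2.624 V.
V_in − V_rec = 0.006 V = 6.000 mV.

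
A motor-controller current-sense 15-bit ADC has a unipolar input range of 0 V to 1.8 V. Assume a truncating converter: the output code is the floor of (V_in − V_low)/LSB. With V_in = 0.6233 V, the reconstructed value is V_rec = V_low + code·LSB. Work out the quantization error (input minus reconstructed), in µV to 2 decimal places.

Step size: 1.8 V ÷ 2^15 = 54.93 µV.
Scaled input = 11346.8302 LSBs, so code = 11346.
Reconstructed: 0.62325439 V.
V_in − V_rec = 4.56055e-05 V = 45.61 µV.

45.61 µV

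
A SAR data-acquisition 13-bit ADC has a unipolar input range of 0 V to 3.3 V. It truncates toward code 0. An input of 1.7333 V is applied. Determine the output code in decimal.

Full-scale span = 3.3 V; LSB = 3.3/2^13 = 402.83 µV.
(1.7333 − 0) / 0.000402832 = 4302.786 LSBs.
So the output code is 4302.

code 4302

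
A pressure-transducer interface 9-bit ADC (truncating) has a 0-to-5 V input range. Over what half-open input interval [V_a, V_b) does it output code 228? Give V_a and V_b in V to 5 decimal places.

LSB = 5/2^9 = 9.766 mV.
V_a = V_low + 228·LSB = 2.22656 V; V_b = V_low + 229·LSB = 2.23633 V.

[2.22656 V, 2.23633 V)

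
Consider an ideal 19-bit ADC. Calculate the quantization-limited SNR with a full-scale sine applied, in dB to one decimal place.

SNR ≈ 6.02·N + 1.76 dB = 6.02·19 + 1.76 = 116.14 dB.

116.1 dB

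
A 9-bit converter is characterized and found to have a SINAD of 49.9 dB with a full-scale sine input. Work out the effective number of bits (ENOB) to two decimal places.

ENOB = (SINAD − 1.76) / 6.02 = (49.9 − 1.76)/6.02 = 7.997.

8.00 bits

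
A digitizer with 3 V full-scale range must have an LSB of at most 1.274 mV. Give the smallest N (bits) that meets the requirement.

Number of steps required ≥ 3 V / 1.274 mV = 2354.79.
Need 2^N ≥ 2354.79; 2^11 = 2048, 2^12 = 4096.
Minimum N = 12.

12 bits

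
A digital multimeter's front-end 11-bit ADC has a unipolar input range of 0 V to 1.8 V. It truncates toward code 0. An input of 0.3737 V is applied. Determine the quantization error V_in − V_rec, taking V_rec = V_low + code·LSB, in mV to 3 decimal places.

0.165 mV

Step size: 1.8 V ÷ 2^11 = 0.879 mV.
Scaled input = 425.1876 LSBs, so code = 425.
V_rec = 0 + 425·0.000878906 = 0.37353516 V.
Difference: 0.000164844 V → 0.165 mV.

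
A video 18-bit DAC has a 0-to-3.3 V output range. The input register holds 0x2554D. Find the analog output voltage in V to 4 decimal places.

LSB = 3.3 V / 2^18 = 12.59 µV.
Code 0x2554D = 152909 decimal.
V_out = 0 + 152909 × 1.25885e-05 V = 1.9249 V.

1.9249 V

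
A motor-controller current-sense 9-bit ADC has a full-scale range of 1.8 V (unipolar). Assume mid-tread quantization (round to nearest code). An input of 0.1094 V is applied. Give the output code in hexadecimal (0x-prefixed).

With 512 levels over 1.8 V, one step is 3.516 mV.
(0.1094 − 0) / 0.00351563 = 31.118 LSBs.
Round → code 31.
In hexadecimal (0x-prefixed): 0x1F.

code 0x1F (decimal 31)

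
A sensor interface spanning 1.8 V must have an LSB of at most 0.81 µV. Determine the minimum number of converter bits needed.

22 bits

Number of steps required ≥ 1.8 V / 0.81 µV = 2222222.22.
Need 2^N ≥ 2222222.22; 2^21 = 2097152, 2^22 = 4194304.
Minimum N = 22.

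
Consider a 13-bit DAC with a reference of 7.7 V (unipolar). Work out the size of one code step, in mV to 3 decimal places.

Full-scale span = 7.7 V.
LSB = 7.7 / 2^13 = 7.7 / 8192 = 0.000939941 V = 0.940 mV.

0.940 mV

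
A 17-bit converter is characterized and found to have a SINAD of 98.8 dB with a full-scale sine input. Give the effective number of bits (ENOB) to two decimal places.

ENOB = (SINAD − 1.76) / 6.02 = (98.8 − 1.76)/6.02 = 16.120.

16.12 bits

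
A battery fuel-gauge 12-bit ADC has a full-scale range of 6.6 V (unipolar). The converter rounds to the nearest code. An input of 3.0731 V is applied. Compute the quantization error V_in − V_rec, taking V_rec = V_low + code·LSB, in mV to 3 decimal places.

One LSB is 6.6 V / 4096 = 1.611 mV.
Scaled input = 1907.1845 LSBs, so code = 1907.
Reconstructed: 3.0728027 V.
Error = 3.0731 − 3.0728027 = 0.000297266 V = 0.297 mV.

0.297 mV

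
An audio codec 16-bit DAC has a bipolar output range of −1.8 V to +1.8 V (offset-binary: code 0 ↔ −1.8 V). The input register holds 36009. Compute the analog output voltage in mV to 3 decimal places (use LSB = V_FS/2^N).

LSB = 3.6 V / 2^16 = 54.93 µV.
V_out = (−1.8) + 36009 × 5.49316e-05 V = 0.178033 V.
= 178.033 mV.

178.033 mV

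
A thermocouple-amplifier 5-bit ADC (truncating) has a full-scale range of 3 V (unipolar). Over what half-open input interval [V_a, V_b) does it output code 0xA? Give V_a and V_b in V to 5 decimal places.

LSB = 3/2^5 = 93.750 mV.
Code 0xA = 10 decimal.
V_a = V_low + 10·LSB = 0.9375 V; V_b = V_low + 11·LSB = 1.03125 V.

[0.93750 V, 1.03125 V)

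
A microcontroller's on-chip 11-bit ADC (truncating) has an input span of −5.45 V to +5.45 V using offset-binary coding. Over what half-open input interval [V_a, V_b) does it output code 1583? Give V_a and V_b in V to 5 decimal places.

LSB = 10.9/2^11 = 5.322 mV.
V_a = V_low + 1583·LSB = 2.97515 V; V_b = V_low + 1584·LSB = 2.98047 V.

[2.97515 V, 2.98047 V)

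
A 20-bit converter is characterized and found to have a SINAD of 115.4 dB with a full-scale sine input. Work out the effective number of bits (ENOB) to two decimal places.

ENOB = (SINAD − 1.76) / 6.02 = (115.4 − 1.76)/6.02 = 18.877.

18.88 bits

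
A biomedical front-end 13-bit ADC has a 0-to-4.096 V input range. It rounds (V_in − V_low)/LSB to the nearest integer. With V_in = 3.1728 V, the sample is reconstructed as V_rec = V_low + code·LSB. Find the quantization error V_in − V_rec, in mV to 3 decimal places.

-0.200 mV

LSB = 4.096/2^13 = 0.500 mV.
(V_in − V_low)/LSB = (3.1728 − 0)/0.0005 = 6345.6000 → code 6346 (round).
Code 6346 maps back to 0 + 6346×0.0005 V = 3.173 V.
V_in − V_rec = -0.0002 V = -0.200 mV.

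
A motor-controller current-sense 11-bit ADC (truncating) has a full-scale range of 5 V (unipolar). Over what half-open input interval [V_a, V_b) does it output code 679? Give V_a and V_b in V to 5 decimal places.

LSB = 5/2^11 = 2.441 mV.
V_a = V_low + 679·LSB = 1.65771 V; V_b = V_low + 680·LSB = 1.66016 V.

[1.65771 V, 1.66016 V)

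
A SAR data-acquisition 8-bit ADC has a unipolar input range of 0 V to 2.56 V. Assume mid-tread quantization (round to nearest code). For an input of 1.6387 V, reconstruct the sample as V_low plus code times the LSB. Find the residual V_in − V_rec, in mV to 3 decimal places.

One LSB is 2.56 V / 256 = 10.000 mV.
(V_in − V_low)/LSB = (1.6387 − 0)/0.01 = 163.8700 → code 164 (round).
Code 164 maps back to 0 + 164×0.01 V = 1.64 V.
V_in − V_rec = -0.0013 V = -1.300 mV.

-1.300 mV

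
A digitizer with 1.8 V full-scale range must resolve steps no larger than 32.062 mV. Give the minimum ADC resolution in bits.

6 bits

Number of steps required ≥ 1.8 V / 32.062 mV = 56.14.
Need 2^N ≥ 56.14; 2^5 = 32, 2^6 = 64.
Minimum N = 6.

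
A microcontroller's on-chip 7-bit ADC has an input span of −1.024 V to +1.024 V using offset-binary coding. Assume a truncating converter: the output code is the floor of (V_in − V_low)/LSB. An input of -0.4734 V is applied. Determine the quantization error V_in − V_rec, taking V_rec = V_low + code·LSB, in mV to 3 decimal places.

Step size: 2.048 V ÷ 2^7 = 16.000 mV.
Scaled input = 34.4125 LSBs, so code = 34.
V_rec = (−1.024) + 34·0.016 = -0.48 V.
Error = -0.4734 − (−0.48) = 0.0066 V = 6.600 mV.

6.600 mV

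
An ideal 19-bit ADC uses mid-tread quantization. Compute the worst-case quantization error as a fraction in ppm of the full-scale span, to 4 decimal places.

Rounding → worst-case error = ½ LSB = V_FS/2^20, so 1e+06/1048576 = 0.953674 ppm of full scale.

0.9537 ppm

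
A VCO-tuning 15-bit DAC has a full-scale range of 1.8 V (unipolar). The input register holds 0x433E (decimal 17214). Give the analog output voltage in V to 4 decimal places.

0.9456 V

LSB = 1.8 V / 2^15 = 54.93 µV.
Code 0x433E = 17214 decimal.
V_out = 0 + 17214 × 5.49316e-05 V = 0.945593 V.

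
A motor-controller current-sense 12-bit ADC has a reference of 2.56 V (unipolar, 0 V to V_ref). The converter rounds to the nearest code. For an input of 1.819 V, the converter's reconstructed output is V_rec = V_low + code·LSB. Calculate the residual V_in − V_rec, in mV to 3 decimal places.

0.250 mV

One LSB is 2.56 V / 4096 = 0.625 mV.
(V_in − V_low)/LSB = (1.819 − 0)/0.000625 = 2910.4000 → code 2910 (round).
Reconstructed: 1.81875 V.
Error = 1.819 − 1.81875 = 0.00025 V = 0.250 mV.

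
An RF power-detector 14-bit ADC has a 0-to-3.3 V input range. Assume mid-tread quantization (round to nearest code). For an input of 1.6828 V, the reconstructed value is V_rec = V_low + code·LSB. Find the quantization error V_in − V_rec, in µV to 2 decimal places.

LSB = 3.3/2^14 = 201.42 µV.
Scaled input = 8354.8470 LSBs, so code = 8355.
Code 8355 maps back to 0 + 8355×0.000201416 V = 1.6828308 V.
Difference: -3.08105e-05 V → -30.81 µV.

-30.81 µV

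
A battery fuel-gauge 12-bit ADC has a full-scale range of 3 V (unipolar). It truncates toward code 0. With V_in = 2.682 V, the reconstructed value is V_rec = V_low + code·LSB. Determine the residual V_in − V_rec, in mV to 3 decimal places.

One LSB is 3 V / 4096 = 0.732 mV.
Scaled input = 3661.8240 LSBs, so code = 3661.
V_rec = 0 + 3661·0.000732422 = 2.6813965 V.
Error = 2.682 − 2.6813965 = 0.000603516 V = 0.604 mV.

0.604 mV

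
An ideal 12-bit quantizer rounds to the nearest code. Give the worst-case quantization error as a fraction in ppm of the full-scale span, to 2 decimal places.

Rounding → worst-case error = ½ LSB = V_FS/2^13, so 1e+06/8192 = 122.07 ppm of full scale.

122.07 ppm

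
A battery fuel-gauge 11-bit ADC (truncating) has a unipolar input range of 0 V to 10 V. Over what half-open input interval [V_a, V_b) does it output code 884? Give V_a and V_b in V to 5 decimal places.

LSB = 10/2^11 = 4.883 mV.
V_a = V_low + 884·LSB = 4.31641 V; V_b = V_low + 885·LSB = 4.32129 V.

[4.31641 V, 4.32129 V)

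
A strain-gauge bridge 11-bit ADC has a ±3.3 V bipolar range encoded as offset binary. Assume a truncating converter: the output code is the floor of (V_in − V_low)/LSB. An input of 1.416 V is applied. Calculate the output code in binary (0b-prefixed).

code 0b10110110111 (decimal 1463)

LSB = 6.6 V / 2048 = 3.223 mV.
(1.416 − (−3.3)) / 0.00322266 = 1463.389 LSBs.
So the output code is 1463.
In binary (0b-prefixed): 0b10110110111.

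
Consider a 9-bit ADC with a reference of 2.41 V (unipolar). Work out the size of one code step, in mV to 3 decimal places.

Full-scale span = 2.41 V.
LSB = 2.41 / 2^9 = 2.41 / 512 = 0.00470703 V = 4.707 mV.

4.707 mV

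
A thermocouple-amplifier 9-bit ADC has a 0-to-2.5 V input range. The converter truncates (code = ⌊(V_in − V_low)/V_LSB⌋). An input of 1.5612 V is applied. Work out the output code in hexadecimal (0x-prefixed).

code 0x13F (decimal 319)

With 512 levels over 2.5 V, one step is 4.883 mV.
Input sits at 319.734 steps above V_low.
So the output code is 319.
In hexadecimal (0x-prefixed): 0x13F.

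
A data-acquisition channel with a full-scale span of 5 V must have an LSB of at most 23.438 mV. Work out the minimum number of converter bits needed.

Number of steps required ≥ 5 V / 23.438 mV = 213.33.
Need 2^N ≥ 213.33; 2^7 = 128, 2^8 = 256.
Minimum N = 8.

8 bits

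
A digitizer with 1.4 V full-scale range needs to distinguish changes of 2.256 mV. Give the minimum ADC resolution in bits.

Number of steps required ≥ 1.4 V / 2.256 mV = 620.57.
Need 2^N ≥ 620.57; 2^9 = 512, 2^10 = 1024.
Minimum N = 10.

10 bits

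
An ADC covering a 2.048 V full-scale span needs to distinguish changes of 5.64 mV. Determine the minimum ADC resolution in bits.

Number of steps required ≥ 2.048 V / 5.64 mV = 363.12.
Need 2^N ≥ 363.12; 2^8 = 256, 2^9 = 512.
Minimum N = 9.

9 bits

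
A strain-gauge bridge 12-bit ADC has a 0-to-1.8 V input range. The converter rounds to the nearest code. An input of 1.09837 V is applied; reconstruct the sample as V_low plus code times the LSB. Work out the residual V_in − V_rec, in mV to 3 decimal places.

0.177 mV

Step size: 1.8 V ÷ 2^12 = 439.45 µV.
(V_in − V_low)/LSB = (1.09837 − 0)/0.000439453 = 2499.4020 → code 2499 (round).
Reconstructed: 1.0981934 V.
Difference: 0.000176641 V → 0.177 mV.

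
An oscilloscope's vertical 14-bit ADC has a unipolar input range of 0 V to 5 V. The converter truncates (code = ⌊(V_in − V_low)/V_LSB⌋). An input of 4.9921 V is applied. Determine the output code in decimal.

code 16358

With 16384 levels over 5 V, one step is 305.18 µV.
(4.9921 − 0) / 0.000305176 = 16358.113 LSBs.
Floor → code 16358.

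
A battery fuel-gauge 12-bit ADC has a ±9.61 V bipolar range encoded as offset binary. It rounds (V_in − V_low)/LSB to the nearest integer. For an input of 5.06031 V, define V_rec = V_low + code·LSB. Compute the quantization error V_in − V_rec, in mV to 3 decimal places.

1.921 mV

Step size: 19.22 V ÷ 2^12 = 4.692 mV.
(V_in − V_low)/LSB = (5.06031 − (−9.61))/0.00469238 = 3126.4095 → code 3126 (round).
Reconstructed: 5.0583887 V.
Difference: 0.00192133 V → 1.921 mV.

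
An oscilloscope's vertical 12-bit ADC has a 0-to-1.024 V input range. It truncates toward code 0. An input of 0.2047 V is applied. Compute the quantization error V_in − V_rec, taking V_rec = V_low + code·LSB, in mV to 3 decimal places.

Step size: 1.024 V ÷ 2^12 = 250.00 µV.
Scaled input = 818.8000 LSBs, so code = 818.
Reconstructed: 0.2045 V.
Difference: 0.0002 V → 0.200 mV.

0.200 mV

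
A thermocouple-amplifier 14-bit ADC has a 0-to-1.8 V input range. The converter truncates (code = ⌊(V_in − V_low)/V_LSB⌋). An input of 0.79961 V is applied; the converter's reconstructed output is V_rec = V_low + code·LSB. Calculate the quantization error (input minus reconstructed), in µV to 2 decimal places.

Step size: 1.8 V ÷ 2^14 = 109.86 µV.
(0.79961 − 0)/0.000109863 = 7278.2279; ⌊·⌋ gives code 7278.
Code 7278 maps back to 0 + 7278×0.000109863 V = 0.79958496 V.
Error = 0.79961 − 0.79958496 = 2.50391e-05 V = 25.04 µV.

25.04 µV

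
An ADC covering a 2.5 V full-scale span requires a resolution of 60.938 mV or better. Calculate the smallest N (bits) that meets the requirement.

Number of steps required ≥ 2.5 V / 60.938 mV = 41.03.
Need 2^N ≥ 41.03; 2^5 = 32, 2^6 = 64.
Minimum N = 6.

6 bits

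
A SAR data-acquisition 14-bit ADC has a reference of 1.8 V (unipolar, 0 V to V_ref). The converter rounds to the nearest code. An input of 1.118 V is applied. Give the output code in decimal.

LSB = 1.8 V / 16384 = 109.86 µV.
Input sits at 10176.284 steps above V_low.
round(10176.284) = 10176.

code 10176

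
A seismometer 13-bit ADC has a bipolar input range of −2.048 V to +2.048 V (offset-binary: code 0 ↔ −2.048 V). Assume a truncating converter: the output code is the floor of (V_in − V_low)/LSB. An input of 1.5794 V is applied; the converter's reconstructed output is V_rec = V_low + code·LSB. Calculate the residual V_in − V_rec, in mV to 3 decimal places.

0.400 mV

One LSB is 4.096 V / 8192 = 0.500 mV.
(V_in − V_low)/LSB = (1.5794 − (−2.048))/0.0005 = 7254.8000 → code 7254 (floor).
V_rec = (−2.048) + 7254·0.0005 = 1.579 V.
Difference: 0.0004 V → 0.400 mV.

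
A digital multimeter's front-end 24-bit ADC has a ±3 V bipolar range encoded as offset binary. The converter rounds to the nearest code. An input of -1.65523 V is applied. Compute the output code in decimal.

Full-scale span = 6 V; LSB = 6/2^24 = 0.36 µV.
Input sits at 3760249.460 steps above V_low.
So the output code is 3760249.

code 3760249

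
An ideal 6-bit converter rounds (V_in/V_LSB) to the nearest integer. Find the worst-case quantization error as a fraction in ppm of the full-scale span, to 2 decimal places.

Rounding → worst-case error = ½ LSB = V_FS/2^7, so 1e+06/128 = 7812.5 ppm of full scale.

7812.50 ppm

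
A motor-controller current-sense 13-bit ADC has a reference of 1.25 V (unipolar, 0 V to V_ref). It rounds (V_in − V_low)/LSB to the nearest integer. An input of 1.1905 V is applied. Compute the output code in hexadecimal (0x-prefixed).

code 0x1E7A (decimal 7802)

Full-scale span = 1.25 V; LSB = 1.25/2^13 = 152.59 µV.
(V_in − V_low)/LSB = (1.1905 − 0) / 0.000152588 = 7802.061.
round(7802.061) = 7802.
In hexadecimal (0x-prefixed): 0x1E7A.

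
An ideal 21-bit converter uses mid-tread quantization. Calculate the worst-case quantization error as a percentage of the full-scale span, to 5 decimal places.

0.00002 %

Rounding → worst-case error = ½ LSB = V_FS/2^22, so 100/4194304 = 2.38419e-05 % of full scale.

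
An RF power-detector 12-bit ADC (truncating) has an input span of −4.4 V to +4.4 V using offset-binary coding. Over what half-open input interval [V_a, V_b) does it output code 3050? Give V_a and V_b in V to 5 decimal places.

[2.15273 V, 2.15488 V)

LSB = 8.8/2^12 = 2.148 mV.
V_a = V_low + 3050·LSB = 2.15273 V; V_b = V_low + 3051·LSB = 2.15488 V.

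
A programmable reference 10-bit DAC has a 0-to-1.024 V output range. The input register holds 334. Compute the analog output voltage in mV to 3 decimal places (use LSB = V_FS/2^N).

LSB = 1.024 V / 2^10 = 1.000 mV.
V_out = 0 + 334 × 0.001 V = 0.334 V.
= 334.000 mV.

334.000 mV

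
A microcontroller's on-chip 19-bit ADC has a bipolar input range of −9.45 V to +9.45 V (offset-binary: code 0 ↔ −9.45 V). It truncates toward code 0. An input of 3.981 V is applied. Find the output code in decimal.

Full-scale span = 18.9 V; LSB = 18.9/2^19 = 36.05 µV.
Input sits at 372577.361 steps above V_low.
Floor → code 372577.

code 372577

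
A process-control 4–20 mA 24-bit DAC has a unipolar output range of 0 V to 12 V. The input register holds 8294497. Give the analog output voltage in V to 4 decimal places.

5.9327 V

LSB = 12 V / 2^24 = 0.72 µV.
V_out = 0 + 8294497 × 7.15256e-07 V = 5.93269 V.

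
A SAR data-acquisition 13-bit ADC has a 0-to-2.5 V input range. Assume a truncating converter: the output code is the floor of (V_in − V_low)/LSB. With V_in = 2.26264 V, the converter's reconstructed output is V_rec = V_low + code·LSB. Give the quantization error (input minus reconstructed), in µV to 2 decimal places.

66.76 µV

Step size: 2.5 V ÷ 2^13 = 305.18 µV.
Scaled input = 7414.2188 LSBs, so code = 7414.
V_rec = 0 + 7414·0.000305176 = 2.2625732 V.
Difference: 6.67578e-05 V → 66.76 µV.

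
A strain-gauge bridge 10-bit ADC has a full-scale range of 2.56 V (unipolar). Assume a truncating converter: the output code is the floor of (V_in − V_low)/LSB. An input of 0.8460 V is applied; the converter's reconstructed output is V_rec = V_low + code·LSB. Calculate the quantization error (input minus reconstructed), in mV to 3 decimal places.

1.000 mV

Step size: 2.56 V ÷ 2^10 = 2.500 mV.
(0.8460 − 0)/0.0025 = 338.4000; ⌊·⌋ gives code 338.
Reconstructed: 0.845 V.
Difference: 0.001 V → 1.000 mV.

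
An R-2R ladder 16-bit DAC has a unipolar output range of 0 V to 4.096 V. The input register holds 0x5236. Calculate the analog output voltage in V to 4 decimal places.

LSB = 4.096 V / 2^16 = 62.50 µV.
Code 0x5236 = 21046 decimal.
V_out = 0 + 21046 × 6.25e-05 V = 1.31537 V.

1.3154 V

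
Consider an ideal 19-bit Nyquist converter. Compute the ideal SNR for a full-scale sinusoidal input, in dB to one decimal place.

116.1 dB

SNR ≈ 6.02·N + 1.76 dB = 6.02·19 + 1.76 = 116.14 dB.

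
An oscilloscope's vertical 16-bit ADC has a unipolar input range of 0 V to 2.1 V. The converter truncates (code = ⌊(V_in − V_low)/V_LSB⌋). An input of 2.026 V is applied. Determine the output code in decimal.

LSB = 2.1 V / 65536 = 32.04 µV.
(2.026 − 0) / 3.20435e-05 = 63226.636 LSBs.
⌊·⌋(63226.636) = 63226.

code 63226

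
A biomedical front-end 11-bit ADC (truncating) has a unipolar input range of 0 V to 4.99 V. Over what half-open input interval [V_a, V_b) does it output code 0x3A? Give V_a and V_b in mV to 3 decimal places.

LSB = 4.99/2^11 = 2.437 mV.
Code 0x3A = 58 decimal.
V_a = V_low + 58·LSB = 0.141318 V; V_b = V_low + 59·LSB = 0.143755 V.

[141.318 mV, 143.755 mV)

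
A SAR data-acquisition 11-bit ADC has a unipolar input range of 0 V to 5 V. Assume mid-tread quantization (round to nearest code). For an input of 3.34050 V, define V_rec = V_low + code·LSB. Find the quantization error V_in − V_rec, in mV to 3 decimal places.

0.656 mV

LSB = 5/2^11 = 2.441 mV.
(V_in − V_low)/LSB = (3.34050 − 0)/0.00244141 = 1368.2688 → code 1368 (round).
Reconstructed: 3.3398438 V.
Error = 3.34050 − 3.3398438 = 0.00065625 V = 0.656 mV.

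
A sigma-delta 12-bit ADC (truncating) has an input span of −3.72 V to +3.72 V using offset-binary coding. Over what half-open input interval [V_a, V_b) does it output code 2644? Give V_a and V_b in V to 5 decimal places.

[1.08258 V, 1.08439 V)

LSB = 7.44/2^12 = 1.816 mV.
V_a = V_low + 2644·LSB = 1.08258 V; V_b = V_low + 2645·LSB = 1.08439 V.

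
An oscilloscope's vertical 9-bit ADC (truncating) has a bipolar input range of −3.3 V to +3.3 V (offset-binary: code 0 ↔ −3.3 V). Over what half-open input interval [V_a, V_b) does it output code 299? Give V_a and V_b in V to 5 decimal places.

LSB = 6.6/2^9 = 12.891 mV.
V_a = V_low + 299·LSB = 0.554297 V; V_b = V_low + 300·LSB = 0.567187 V.

[0.55430 V, 0.56719 V)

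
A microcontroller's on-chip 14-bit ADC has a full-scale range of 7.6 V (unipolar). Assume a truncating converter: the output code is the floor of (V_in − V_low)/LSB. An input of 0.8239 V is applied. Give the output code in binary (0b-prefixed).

code 0b11011110000 (decimal 1776)

LSB = 7.6 V / 16384 = 463.87 µV.
(0.8239 − 0) / 0.000463867 = 1776.155 LSBs.
So the output code is 1776.
In binary (0b-prefixed): 0b11011110000.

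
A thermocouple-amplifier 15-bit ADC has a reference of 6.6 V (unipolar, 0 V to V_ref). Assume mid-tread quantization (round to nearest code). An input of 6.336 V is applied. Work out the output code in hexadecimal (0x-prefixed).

Full-scale span = 6.6 V; LSB = 6.6/2^15 = 201.42 µV.
(V_in − V_low)/LSB = (6.336 − 0) / 0.000201416 = 31457.280.
round(31457.280) = 31457.
In hexadecimal (0x-prefixed): 0x7AE1.

code 0x7AE1 (decimal 31457)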